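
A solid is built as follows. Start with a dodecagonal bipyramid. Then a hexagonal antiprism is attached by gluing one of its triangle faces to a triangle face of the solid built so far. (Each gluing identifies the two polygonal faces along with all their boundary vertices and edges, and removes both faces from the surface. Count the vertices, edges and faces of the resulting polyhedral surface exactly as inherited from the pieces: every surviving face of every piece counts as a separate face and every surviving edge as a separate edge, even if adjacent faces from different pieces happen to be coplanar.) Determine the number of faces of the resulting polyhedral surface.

A dodecagonal bipyramid: V=14, E=36, F=24.
Attach a hexagonal antiprism (V=12, E=24, F=14) along a 3-gon: merge 3 vertices and 3 edges, delete both glued faces → V=23, E=57, F=36.
Check: V − E + F = 23 − 57 + 36 = 2.

36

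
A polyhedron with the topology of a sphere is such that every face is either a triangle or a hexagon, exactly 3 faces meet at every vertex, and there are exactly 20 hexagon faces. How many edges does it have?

66

Let x be the number of triangles; then F = 20 + x.
Edge–face incidences: 2E = 6·20 + 3·x = 120 + 3x.
Every vertex has degree 3, so 3V = 2E.
Euler: V − E + F = 2 ⇒ (2E)/3 − E + (20 + x) = 2.
Multiply by 6: 2·(2E) − 3·(2E) + 6·(20 + x) = 12, i.e. 120 + 6x − (120 + 3x) = 12.
Collecting terms: 3x = 12, so x = 4.
Then 2E = 120 + 3·4 = 132, so E = 66, V = 2E/3 = 44, F = 20 + 4 = 24.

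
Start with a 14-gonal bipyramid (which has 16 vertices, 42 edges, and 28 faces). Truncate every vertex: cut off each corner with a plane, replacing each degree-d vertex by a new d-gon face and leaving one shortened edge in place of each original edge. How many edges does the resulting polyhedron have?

Truncation replaces each original edge-end by a new vertex, so V′ = 2E = 84.
Each original edge survives, and each old vertex of degree d contributes d new edges; summing degrees gives Σd = 2E, so E′ = E + 2E = 3E = 126.
Each original face survives and each original vertex becomes one new face: F′ = F + V = 44.

126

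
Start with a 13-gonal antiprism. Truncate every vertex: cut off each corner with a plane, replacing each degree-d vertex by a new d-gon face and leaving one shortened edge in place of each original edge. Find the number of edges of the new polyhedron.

The base solid has V = 26, E = 52, F = 28.
Truncation replaces each original edge-end by a new vertex, so V′ = 2E = 104.
Each original edge survives, and each old vertex of degree d contributes d new edges; summing degrees gives Σd = 2E, so E′ = E + 2E = 3E = 156.
Each original face survives and each original vertex becomes one new face: F′ = F + V = 54.

156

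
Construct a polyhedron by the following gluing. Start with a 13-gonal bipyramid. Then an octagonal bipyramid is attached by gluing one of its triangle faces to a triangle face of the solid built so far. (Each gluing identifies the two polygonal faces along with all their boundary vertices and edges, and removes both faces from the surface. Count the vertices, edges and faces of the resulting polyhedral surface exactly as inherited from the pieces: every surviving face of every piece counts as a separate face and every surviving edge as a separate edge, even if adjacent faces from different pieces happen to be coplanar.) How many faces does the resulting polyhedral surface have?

40

A 13-gonal bipyramid: V=15, E=39, F=26.
Attach an octagonal bipyramid (V=10, E=24, F=16) along a 3-gon: merge 3 vertices and 3 edges, delete both glued faces → V=22, E=60, F=40.
Check: V − E + F = 22 − 60 + 40 = 2.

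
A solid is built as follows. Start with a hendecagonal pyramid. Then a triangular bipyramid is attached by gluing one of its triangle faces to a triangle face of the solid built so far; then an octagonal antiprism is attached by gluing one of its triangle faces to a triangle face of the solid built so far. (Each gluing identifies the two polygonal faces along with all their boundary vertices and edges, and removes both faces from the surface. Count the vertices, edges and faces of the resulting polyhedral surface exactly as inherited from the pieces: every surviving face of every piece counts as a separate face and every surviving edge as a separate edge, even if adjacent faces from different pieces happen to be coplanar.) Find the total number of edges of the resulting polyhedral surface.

A hendecagonal pyramid: V=12, E=22, F=12.
Attach a triangular bipyramid (V=5, E=9, F=6) along a 3-gon: merge 3 vertices and 3 edges, delete both glued faces → V=14, E=28, F=16.
Attach an octagonal antiprism (V=16, E=32, F=18) along a 3-gon: merge 3 vertices and 3 edges, delete both glued faces → V=27, E=57, F=32.
Check: V − E + F = 27 − 57 + 32 = 2.

57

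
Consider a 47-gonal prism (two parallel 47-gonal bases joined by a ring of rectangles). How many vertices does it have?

94

A prism on an n-gon has two n-gon bases and n rectangular sides: V = 2·47 = 94, E = 3·47 = 141, F = 47 + 2 = 49.
Check: V − E + F = 94 − 141 + 49 = 2.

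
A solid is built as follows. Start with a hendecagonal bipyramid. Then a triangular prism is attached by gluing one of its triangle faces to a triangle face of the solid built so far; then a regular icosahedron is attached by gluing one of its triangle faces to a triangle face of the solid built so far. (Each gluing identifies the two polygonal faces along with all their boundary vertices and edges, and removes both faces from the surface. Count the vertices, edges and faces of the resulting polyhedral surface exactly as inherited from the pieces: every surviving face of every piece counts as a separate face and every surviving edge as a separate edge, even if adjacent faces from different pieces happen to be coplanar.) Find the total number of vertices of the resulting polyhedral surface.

25

A hendecagonal bipyramid: V=13, E=33, F=22.
Attach a triangular prism (V=6, E=9, F=5) along a 3-gon: merge 3 vertices and 3 edges, delete both glued faces → V=16, E=39, F=25.
Attach a regular icosahedron (V=12, E=30, F=20) along a 3-gon: merge 3 vertices and 3 edges, delete both glued faces → V=25, E=66, F=43.
Check: V − E + F = 25 − 66 + 43 = 2.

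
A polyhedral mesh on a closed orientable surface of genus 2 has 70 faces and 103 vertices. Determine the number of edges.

175

For a closed orientable surface of genus 2, χ = 2 − 2·2 = -2.
E = V + F − (-2) = 103 + 70 − (-2) = 175.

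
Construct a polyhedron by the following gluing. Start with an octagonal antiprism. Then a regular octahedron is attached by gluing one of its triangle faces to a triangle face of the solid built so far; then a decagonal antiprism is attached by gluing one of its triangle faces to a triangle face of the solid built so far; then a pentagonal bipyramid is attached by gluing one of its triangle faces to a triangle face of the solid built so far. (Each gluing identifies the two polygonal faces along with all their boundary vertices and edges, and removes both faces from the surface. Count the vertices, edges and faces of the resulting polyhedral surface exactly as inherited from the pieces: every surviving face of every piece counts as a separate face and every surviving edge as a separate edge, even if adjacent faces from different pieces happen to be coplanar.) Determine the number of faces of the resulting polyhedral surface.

52

An octagonal antiprism: V=16, E=32, F=18.
Attach a regular octahedron (V=6, E=12, F=8) along a 3-gon: merge 3 vertices and 3 edges, delete both glued faces → V=19, E=41, F=24.
Attach a decagonal antiprism (V=20, E=40, F=22) along a 3-gon: merge 3 vertices and 3 edges, delete both glued faces → V=36, E=78, F=44.
Attach a pentagonal bipyramid (V=7, E=15, F=10) along a 3-gon: merge 3 vertices and 3 edges, delete both glued faces → V=40, E=90, F=52.
Check: V − E + F = 40 − 90 + 52 = 2.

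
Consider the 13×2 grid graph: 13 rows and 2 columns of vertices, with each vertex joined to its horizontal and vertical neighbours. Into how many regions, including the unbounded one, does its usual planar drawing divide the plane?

The grid has V = 13·2 = 26 vertices and E = 13·1 + 2·12 = 37 edges.
F = 2 − V + E = 2 − 26 + 37 = 13.

13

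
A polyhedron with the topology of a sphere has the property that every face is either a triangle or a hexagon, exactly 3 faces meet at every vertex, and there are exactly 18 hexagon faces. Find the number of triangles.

4

Let x be the number of triangles; then F = 18 + x.
Edge–face incidences: 2E = 6·18 + 3·x = 108 + 3x.
Every vertex has degree 3, so 3V = 2E.
Euler: V − E + F = 2 ⇒ (2E)/3 − E + (18 + x) = 2.
Multiply by 6: 2·(2E) − 3·(2E) + 6·(18 + x) = 12, i.e. 108 + 6x − (108 + 3x) = 12.
Collecting terms: 3x = 12, so x = 4.
Then 2E = 108 + 3·4 = 120, so E = 60, V = 2E/3 = 40, F = 18 + 4 = 22.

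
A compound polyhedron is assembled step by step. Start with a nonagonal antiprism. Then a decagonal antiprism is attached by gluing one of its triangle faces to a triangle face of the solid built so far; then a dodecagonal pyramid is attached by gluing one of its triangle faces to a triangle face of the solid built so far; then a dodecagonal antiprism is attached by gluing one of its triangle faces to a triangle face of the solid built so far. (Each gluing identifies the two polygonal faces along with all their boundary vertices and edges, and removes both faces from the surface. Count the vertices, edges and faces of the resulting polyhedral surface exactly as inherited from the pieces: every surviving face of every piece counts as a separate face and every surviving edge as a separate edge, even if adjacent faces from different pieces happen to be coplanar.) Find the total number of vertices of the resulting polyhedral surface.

66

A nonagonal antiprism: V=18, E=36, F=20.
Attach a decagonal antiprism (V=20, E=40, F=22) along a 3-gon: merge 3 vertices and 3 edges, delete both glued faces → V=35, E=73, F=40.
Attach a dodecagonal pyramid (V=13, E=24, F=13) along a 3-gon: merge 3 vertices and 3 edges, delete both glued faces → V=45, E=94, F=51.
Attach a dodecagonal antiprism (V=24, E=48, F=26) along a 3-gon: merge 3 vertices and 3 edges, delete both glued faces → V=66, E=139, F=75.
Check: V − E + F = 66 − 139 + 75 = 2.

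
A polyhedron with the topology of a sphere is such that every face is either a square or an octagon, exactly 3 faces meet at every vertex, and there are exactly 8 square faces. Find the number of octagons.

Let x be the number of octagons; then F = 8 + x.
Edge–face incidences: 2E = 4·8 + 8·x = 32 + 8x.
Every vertex has degree 3, so 3V = 2E.
Euler: V − E + F = 2 ⇒ (2E)/3 − E + (8 + x) = 2.
Multiply by 6: 2·(2E) − 3·(2E) + 6·(8 + x) = 12, i.e. 48 + 6x − (32 + 8x) = 12.
Collecting terms: −2x + 16 = 12, so −2x = −4, so x = 2.
Then 2E = 32 + 8·2 = 48, so E = 24, V = 2E/3 = 16, F = 8 + 2 = 10.

2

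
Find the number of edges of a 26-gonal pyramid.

52

A pyramid on an n-gon base has one n-gon and n triangles: V = 26 + 1 = 27, E = 2·26 = 52, F = 26 + 1 = 27.
Check: V − E + F = 27 − 52 + 27 = 2.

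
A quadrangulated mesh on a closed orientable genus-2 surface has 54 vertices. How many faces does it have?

χ = 2 − 2·2 = -2, and every face is a square so 4F = 2E.
V − E + F = -2 with E = 4F/2 gives 54 − (4/2 − 1)·F = -2, so F = 56 and E = 112.

56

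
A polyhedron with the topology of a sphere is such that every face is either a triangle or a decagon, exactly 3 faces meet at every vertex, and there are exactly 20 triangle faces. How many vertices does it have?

Let x be the number of decagons; then F = 20 + x.
Edge–face incidences: 2E = 3·20 + 10·x = 60 + 10x.
Every vertex has degree 3, so 3V = 2E.
Euler: V − E + F = 2 ⇒ (2E)/3 − E + (20 + x) = 2.
Multiply by 6: 2·(2E) − 3·(2E) + 6·(20 + x) = 12, i.e. 120 + 6x − (60 + 10x) = 12.
Collecting terms: −4x + 60 = 12, so −4x = −48, so x = 12.
Then 2E = 60 + 10·12 = 180, so E = 90, V = 2E/3 = 60, F = 20 + 12 = 32.

60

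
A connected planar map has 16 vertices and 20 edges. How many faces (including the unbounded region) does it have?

6

Euler's formula for a connected plane graph: V − E + F = 2, so F = 2 − 16 + 20 = 6.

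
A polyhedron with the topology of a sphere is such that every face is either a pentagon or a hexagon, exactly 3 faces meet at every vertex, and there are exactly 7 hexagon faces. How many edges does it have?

51

Let x be the number of pentagons; then F = 7 + x.
Edge–face incidences: 2E = 6·7 + 5·x = 42 + 5x.
Every vertex has degree 3, so 3V = 2E.
Euler: V − E + F = 2 ⇒ (2E)/3 − E + (7 + x) = 2.
Multiply by 6: 2·(2E) − 3·(2E) + 6·(7 + x) = 12, i.e. 42 + 6x − (42 + 5x) = 12.
Collecting terms: x = 12.
Then 2E = 42 + 5·12 = 102, so E = 51, V = 2E/3 = 34, F = 7 + 12 = 19.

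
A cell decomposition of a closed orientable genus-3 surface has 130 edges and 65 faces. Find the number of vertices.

For a closed orientable surface of genus 3, χ = 2 − 2·3 = -4.
V = -4 + E − F = -4 + 130 − 65 = 61.

61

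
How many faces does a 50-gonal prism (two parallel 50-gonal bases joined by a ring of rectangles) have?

52

A prism on an n-gon has two n-gon bases and n rectangular sides: V = 2·50 = 100, E = 3·50 = 150, F = 50 + 2 = 52.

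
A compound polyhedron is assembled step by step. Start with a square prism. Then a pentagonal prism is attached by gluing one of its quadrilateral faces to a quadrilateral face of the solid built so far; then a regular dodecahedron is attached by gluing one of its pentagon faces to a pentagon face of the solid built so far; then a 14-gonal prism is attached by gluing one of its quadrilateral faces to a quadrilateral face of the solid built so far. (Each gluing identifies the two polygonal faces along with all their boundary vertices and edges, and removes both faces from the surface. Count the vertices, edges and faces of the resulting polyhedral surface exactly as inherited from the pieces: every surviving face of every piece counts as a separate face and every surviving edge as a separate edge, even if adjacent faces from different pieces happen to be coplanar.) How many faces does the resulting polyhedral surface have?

A square prism: V=8, E=12, F=6.
Attach a pentagonal prism (V=10, E=15, F=7) along a 4-gon: merge 4 vertices and 4 edges, delete both glued faces → V=14, E=23, F=11.
Attach a regular dodecahedron (V=20, E=30, F=12) along a 5-gon: merge 5 vertices and 5 edges, delete both glued faces → V=29, E=48, F=21.
Attach a 14-gonal prism (V=28, E=42, F=16) along a 4-gon: merge 4 vertices and 4 edges, delete both glued faces → V=53, E=86, F=35.
Check: V − E + F = 53 − 86 + 35 = 2.

35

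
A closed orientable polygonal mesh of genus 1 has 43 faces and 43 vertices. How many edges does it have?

86

For a closed orientable surface of genus 1, χ = 2 − 2·1 = 0.
E = V + F − (0) = 43 + 43 − (0) = 86.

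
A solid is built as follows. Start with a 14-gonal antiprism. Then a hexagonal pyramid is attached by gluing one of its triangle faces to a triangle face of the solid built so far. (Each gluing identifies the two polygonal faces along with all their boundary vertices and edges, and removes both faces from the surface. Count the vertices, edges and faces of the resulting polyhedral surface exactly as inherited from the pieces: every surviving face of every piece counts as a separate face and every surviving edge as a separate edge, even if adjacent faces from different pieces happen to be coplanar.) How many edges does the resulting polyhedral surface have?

A 14-gonal antiprism: V=28, E=56, F=30.
Attach a hexagonal pyramid (V=7, E=12, F=7) along a 3-gon: merge 3 vertices and 3 edges, delete both glued faces → V=32, E=65, F=35.
Check: V − E + F = 32 − 65 + 35 = 2.

65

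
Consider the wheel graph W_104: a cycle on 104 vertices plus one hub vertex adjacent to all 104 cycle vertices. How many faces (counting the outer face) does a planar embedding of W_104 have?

W_104 has V = 104 + 1 = 105 vertices and E = 2·104 = 208 edges.
By Euler's formula F = 2 − V + E = 2 − 105 + 208 = 105.

105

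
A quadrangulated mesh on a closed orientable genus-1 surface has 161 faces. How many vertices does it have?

χ = 2 − 2·1 = 0, and every face is a square so 4F = 2E.
E = 4·161/2 = 322. Then V = 0 + E − F = 0 + 322 − 161 = 161.

161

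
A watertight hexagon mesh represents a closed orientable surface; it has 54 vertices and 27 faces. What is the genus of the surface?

Every face is a hexagon, so 2E = 6·27 = 162, giving E = 81.
χ = V − E + F = 54 − 81 + 27 = 0.
For a closed orientable surface χ = 2 − 2g, so g = (2 − (0))/2 = 1.

1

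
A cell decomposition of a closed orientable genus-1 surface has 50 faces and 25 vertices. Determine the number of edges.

For a closed orientable surface of genus 1, χ = 2 − 2·1 = 0.
E = V + F − (0) = 25 + 50 − (0) = 75.

75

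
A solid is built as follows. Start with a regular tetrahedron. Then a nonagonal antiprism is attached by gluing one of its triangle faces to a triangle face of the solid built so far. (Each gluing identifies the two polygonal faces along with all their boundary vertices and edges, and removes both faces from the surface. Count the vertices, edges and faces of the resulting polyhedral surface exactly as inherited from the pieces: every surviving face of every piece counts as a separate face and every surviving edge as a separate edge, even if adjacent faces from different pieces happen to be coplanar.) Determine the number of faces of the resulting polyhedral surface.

A regular tetrahedron: V=4, E=6, F=4.
Attach a nonagonal antiprism (V=18, E=36, F=20) along a 3-gon: merge 3 vertices and 3 edges, delete both glued faces → V=19, E=39, F=22.
Check: V − E + F = 19 − 39 + 22 = 2.

22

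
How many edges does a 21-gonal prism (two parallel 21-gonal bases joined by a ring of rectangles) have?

63

A prism on an n-gon has two n-gon bases and n rectangular sides: V = 2·21 = 42, E = 3·21 = 63, F = 21 + 2 = 23.
Check: V − E + F = 42 − 63 + 23 = 2.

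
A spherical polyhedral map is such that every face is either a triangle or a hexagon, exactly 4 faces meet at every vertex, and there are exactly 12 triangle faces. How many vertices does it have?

12

Let x be the number of hexagons; then F = 12 + x.
Edge–face incidences: 2E = 3·12 + 6·x = 36 + 6x.
Every vertex has degree 4, so 4V = 2E.
Euler: V − E + F = 2 ⇒ (2E)/4 − E + (12 + x) = 2.
Multiply by 8: 2·(2E) − 4·(2E) + 8·(12 + x) = 16, i.e. 96 + 8x − 2·(36 + 6x) = 16.
Collecting terms: −4x + 24 = 16, so −4x = −8, so x = 2.
Then 2E = 36 + 6·2 = 48, so E = 24, V = 2E/4 = 12, F = 12 + 2 = 14.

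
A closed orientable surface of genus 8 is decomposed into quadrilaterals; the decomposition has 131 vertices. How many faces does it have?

χ = 2 − 2·8 = -14, and every face is a square so 4F = 2E.
V − E + F = -14 with E = 4F/2 gives 131 − (4/2 − 1)·F = -14, so F = 145 and E = 290.

145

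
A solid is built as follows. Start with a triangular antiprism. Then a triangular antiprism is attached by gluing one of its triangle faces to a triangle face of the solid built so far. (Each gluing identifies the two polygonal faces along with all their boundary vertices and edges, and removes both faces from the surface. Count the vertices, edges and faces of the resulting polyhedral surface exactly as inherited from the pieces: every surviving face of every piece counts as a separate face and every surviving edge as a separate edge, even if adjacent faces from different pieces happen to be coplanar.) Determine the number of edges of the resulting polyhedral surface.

A triangular antiprism: V=6, E=12, F=8.
Attach a triangular antiprism (V=6, E=12, F=8) along a 3-gon: merge 3 vertices and 3 edges, delete both glued faces → V=9, E=21, F=14.
Check: V − E + F = 9 − 21 + 14 = 2.

21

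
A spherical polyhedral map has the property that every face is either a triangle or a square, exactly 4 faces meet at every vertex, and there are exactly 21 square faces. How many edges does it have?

Let x be the number of triangles; then F = 21 + x.
Edge–face incidences: 2E = 4·21 + 3·x = 84 + 3x.
Every vertex has degree 4, so 4V = 2E.
Euler: V − E + F = 2 ⇒ (2E)/4 − E + (21 + x) = 2.
Multiply by 8: 2·(2E) − 4·(2E) + 8·(21 + x) = 16, i.e. 168 + 8x − 2·(84 + 3x) = 16.
Collecting terms: 2x = 16, so x = 8.
Then 2E = 84 + 3·8 = 108, so E = 54, V = 2E/4 = 27, F = 21 + 8 = 29.

54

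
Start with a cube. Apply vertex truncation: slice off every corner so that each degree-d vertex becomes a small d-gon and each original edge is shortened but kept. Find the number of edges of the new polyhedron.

The base solid has V = 8, E = 12, F = 6.
Truncation replaces each original edge-end by a new vertex, so V′ = 2E = 24.
Each original edge survives, and each old vertex of degree d contributes d new edges; summing degrees gives Σd = 2E, so E′ = E + 2E = 3E = 36.
Each original face survives and each original vertex becomes one new face: F′ = F + V = 14.

36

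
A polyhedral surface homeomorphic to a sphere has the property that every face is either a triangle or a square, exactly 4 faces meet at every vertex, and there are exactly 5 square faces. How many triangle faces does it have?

8

Let x be the number of triangles; then F = 5 + x.
Edge–face incidences: 2E = 4·5 + 3·x = 20 + 3x.
Every vertex has degree 4, so 4V = 2E.
Euler: V − E + F = 2 ⇒ (2E)/4 − E + (5 + x) = 2.
Multiply by 8: 2·(2E) − 4·(2E) + 8·(5 + x) = 16, i.e. 40 + 8x − 2·(20 + 3x) = 16.
Collecting terms: 2x = 16, so x = 8.
Then 2E = 20 + 3·8 = 44, so E = 22, V = 2E/4 = 11, F = 5 + 8 = 13.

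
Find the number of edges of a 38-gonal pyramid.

A pyramid on an n-gon base has one n-gon and n triangles: V = 38 + 1 = 39, E = 2·38 = 76, F = 38 + 1 = 39.

76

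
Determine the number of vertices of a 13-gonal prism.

26

A prism on an n-gon has two n-gon bases and n rectangular sides: V = 2·13 = 26, E = 3·13 = 39, F = 13 + 2 = 15.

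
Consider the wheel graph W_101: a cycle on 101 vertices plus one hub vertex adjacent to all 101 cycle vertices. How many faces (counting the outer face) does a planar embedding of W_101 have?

102

W_101 has V = 101 + 1 = 102 vertices and E = 2·101 = 202 edges.
By Euler's formula F = 2 − V + E = 2 − 102 + 202 = 102.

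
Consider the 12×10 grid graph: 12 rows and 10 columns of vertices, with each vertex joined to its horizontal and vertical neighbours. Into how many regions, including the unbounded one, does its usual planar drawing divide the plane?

100

The grid has V = 12·10 = 120 vertices and E = 12·9 + 10·11 = 218 edges.
F = 2 − V + E = 2 − 120 + 218 = 100.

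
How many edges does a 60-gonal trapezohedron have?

The n-trapezohedron (dual of the n-antiprism) has V = 2·60 + 2 = 122, E = 4·60 = 240, F = 2·60 = 120.

240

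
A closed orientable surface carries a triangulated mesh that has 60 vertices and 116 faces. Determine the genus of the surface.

0

Every face is a triangle, so 2E = 3·116 = 348, giving E = 174.
χ = V − E + F = 60 − 174 + 116 = 2.
For a closed orientable surface χ = 2 − 2g, so g = (2 − (2))/2 = 0.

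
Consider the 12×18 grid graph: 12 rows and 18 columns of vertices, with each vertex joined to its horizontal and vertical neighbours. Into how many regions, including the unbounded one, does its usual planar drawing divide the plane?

188

The grid has V = 12·18 = 216 vertices and E = 12·17 + 18·11 = 402 edges.
F = 2 − V + E = 2 − 216 + 402 = 188.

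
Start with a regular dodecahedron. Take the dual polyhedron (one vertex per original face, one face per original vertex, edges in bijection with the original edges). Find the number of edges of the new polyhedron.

30

The base solid has V = 20, E = 30, F = 12.
The dual swaps V and F and preserves E: V′ = F = 12, E′ = E = 30, F′ = V = 20.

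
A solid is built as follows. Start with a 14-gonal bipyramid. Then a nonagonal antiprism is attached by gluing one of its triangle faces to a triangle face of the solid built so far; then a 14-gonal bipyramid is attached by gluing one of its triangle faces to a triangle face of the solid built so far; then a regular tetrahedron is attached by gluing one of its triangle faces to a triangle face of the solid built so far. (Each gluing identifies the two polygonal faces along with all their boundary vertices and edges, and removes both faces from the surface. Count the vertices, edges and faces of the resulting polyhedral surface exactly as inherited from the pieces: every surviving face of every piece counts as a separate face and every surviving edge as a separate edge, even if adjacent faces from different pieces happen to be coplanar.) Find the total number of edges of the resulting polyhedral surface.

A 14-gonal bipyramid: V=16, E=42, F=28.
Attach a nonagonal antiprism (V=18, E=36, F=20) along a 3-gon: merge 3 vertices and 3 edges, delete both glued faces → V=31, E=75, F=46.
Attach a 14-gonal bipyramid (V=16, E=42, F=28) along a 3-gon: merge 3 vertices and 3 edges, delete both glued faces → V=44, E=114, F=72.
Attach a regular tetrahedron (V=4, E=6, F=4) along a 3-gon: merge 3 vertices and 3 edges, delete both glued faces → V=45, E=117, F=74.
Check: V − E + F = 45 − 117 + 74 = 2.

117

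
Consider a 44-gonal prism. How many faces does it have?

A prism on an n-gon has two n-gon bases and n rectangular sides: V = 2·44 = 88, E = 3·44 = 132, F = 44 + 2 = 46.
Check: V − E + F = 88 − 132 + 46 = 2.

46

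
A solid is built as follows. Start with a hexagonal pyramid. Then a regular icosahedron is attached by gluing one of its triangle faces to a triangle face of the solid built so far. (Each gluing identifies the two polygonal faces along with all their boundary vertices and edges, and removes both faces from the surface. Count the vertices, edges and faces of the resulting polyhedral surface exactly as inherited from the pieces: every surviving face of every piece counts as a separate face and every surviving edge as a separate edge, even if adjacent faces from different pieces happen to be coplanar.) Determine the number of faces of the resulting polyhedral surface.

25

A hexagonal pyramid: V=7, E=12, F=7.
Attach a regular icosahedron (V=12, E=30, F=20) along a 3-gon: merge 3 vertices and 3 edges, delete both glued faces → V=16, E=39, F=25.
Check: V − E + F = 16 − 39 + 25 = 2.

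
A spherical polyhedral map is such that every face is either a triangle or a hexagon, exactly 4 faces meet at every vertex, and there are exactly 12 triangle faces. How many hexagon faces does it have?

2

Let x be the number of hexagons; then F = 12 + x.
Edge–face incidences: 2E = 3·12 + 6·x = 36 + 6x.
Every vertex has degree 4, so 4V = 2E.
Euler: V − E + F = 2 ⇒ (2E)/4 − E + (12 + x) = 2.
Multiply by 8: 2·(2E) − 4·(2E) + 8·(12 + x) = 16, i.e. 96 + 8x − 2·(36 + 6x) = 16.
Collecting terms: −4x + 24 = 16, so −4x = −8, so x = 2.
Then 2E = 36 + 6·2 = 48, so E = 24, V = 2E/4 = 12, F = 12 + 2 = 14.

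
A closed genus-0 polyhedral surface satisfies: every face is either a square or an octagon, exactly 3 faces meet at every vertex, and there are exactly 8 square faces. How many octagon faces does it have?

2

Let x be the number of octagons; then F = 8 + x.
Edge–face incidences: 2E = 4·8 + 8·x = 32 + 8x.
Every vertex has degree 3, so 3V = 2E.
Euler: V − E + F = 2 ⇒ (2E)/3 − E + (8 + x) = 2.
Multiply by 6: 2·(2E) − 3·(2E) + 6·(8 + x) = 12, i.e. 48 + 6x − (32 + 8x) = 12.
Collecting terms: −2x + 16 = 12, so −2x = −4, so x = 2.
Then 2E = 32 + 8·2 = 48, so E = 24, V = 2E/3 = 16, F = 8 + 2 = 10.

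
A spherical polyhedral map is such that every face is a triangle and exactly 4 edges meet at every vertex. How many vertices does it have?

Each face has 3 edges and each edge borders two faces, so 2E = 3F.
Each vertex has degree 4, so 4V = 2E and hence V = 3F/4.
Euler: V − E + F = 2 ⇒ (3F/4) − (3F/2) + F = 2.
Multiply by 8: (6 − 12 + 8)F = 16, i.e. 2F = 16.
So F = 8, E = 3·8/2 = 12, V = 3·8/4 = 6.

6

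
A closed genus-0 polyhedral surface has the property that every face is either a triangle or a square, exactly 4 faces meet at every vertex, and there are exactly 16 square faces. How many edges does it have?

44

Let x be the number of triangles; then F = 16 + x.
Edge–face incidences: 2E = 4·16 + 3·x = 64 + 3x.
Every vertex has degree 4, so 4V = 2E.
Euler: V − E + F = 2 ⇒ (2E)/4 − E + (16 + x) = 2.
Multiply by 8: 2·(2E) − 4·(2E) + 8·(16 + x) = 16, i.e. 128 + 8x − 2·(64 + 3x) = 16.
Collecting terms: 2x = 16, so x = 8.
Then 2E = 64 + 3·8 = 88, so E = 44, V = 2E/4 = 22, F = 16 + 8 = 24.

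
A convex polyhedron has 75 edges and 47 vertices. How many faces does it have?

30

Here V − E + F = 2.
F = 2 − V + E = 2 − 47 + 75 = 30.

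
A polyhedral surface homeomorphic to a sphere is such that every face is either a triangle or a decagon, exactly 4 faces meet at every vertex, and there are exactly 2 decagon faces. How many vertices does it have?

20

Let x be the number of triangles; then F = 2 + x.
Edge–face incidences: 2E = 10·2 + 3·x = 20 + 3x.
Every vertex has degree 4, so 4V = 2E.
Euler: V − E + F = 2 ⇒ (2E)/4 − E + (2 + x) = 2.
Multiply by 8: 2·(2E) − 4·(2E) + 8·(2 + x) = 16, i.e. 16 + 8x − 2·(20 + 3x) = 16.
Collecting terms: 2x − 24 = 16, so 2x = 40, so x = 20.
Then 2E = 20 + 3·20 = 80, so E = 40, V = 2E/4 = 20, F = 2 + 20 = 22.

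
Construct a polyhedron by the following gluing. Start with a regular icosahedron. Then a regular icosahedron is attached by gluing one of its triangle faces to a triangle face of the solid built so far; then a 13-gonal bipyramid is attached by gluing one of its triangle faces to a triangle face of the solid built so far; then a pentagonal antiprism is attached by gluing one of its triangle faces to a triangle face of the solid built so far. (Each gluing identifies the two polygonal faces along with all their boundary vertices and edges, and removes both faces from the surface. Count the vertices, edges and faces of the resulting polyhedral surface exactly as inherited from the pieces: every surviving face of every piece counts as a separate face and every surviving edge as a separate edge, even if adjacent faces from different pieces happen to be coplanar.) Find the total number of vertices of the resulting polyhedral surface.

40

A regular icosahedron: V=12, E=30, F=20.
Attach a regular icosahedron (V=12, E=30, F=20) along a 3-gon: merge 3 vertices and 3 edges, delete both glued faces → V=21, E=57, F=38.
Attach a 13-gonal bipyramid (V=15, E=39, F=26) along a 3-gon: merge 3 vertices and 3 edges, delete both glued faces → V=33, E=93, F=62.
Attach a pentagonal antiprism (V=10, E=20, F=12) along a 3-gon: merge 3 vertices and 3 edges, delete both glued faces → V=40, E=110, F=72.
Check: V − E + F = 40 − 110 + 72 = 2.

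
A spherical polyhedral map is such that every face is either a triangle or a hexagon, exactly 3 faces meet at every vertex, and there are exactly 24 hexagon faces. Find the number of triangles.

Let x be the number of triangles; then F = 24 + x.
Edge–face incidences: 2E = 6·24 + 3·x = 144 + 3x.
Every vertex has degree 3, so 3V = 2E.
Euler: V − E + F = 2 ⇒ (2E)/3 − E + (24 + x) = 2.
Multiply by 6: 2·(2E) − 3·(2E) + 6·(24 + x) = 12, i.e. 144 + 6x − (144 + 3x) = 12.
Collecting terms: 3x = 12, so x = 4.
Then 2E = 144 + 3·4 = 156, so E = 78, V = 2E/3 = 52, F = 24 + 4 = 28.

4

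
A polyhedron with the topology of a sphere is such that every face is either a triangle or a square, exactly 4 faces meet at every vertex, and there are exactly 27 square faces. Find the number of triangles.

Let x be the number of triangles; then F = 27 + x.
Edge–face incidences: 2E = 4·27 + 3·x = 108 + 3x.
Every vertex has degree 4, so 4V = 2E.
Euler: V − E + F = 2 ⇒ (2E)/4 − E + (27 + x) = 2.
Multiply by 8: 2·(2E) − 4·(2E) + 8·(27 + x) = 16, i.e. 216 + 8x − 2·(108 + 3x) = 16.
Collecting terms: 2x = 16, so x = 8.
Then 2E = 108 + 3·8 = 132, so E = 66, V = 2E/4 = 33, F = 27 + 8 = 35.

8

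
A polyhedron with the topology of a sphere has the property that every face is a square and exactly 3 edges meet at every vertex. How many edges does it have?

12

Each face has 4 edges and each edge borders two faces, so 2E = 4F.
Each vertex has degree 3, so 3V = 2E and hence V = 4F/3.
Euler: V − E + F = 2 ⇒ (4F/3) − (4F/2) + F = 2.
Multiply by 6: (8 − 12 + 6)F = 12, i.e. 2F = 12.
So F = 6, E = 4·6/2 = 12, V = 4·6/3 = 8.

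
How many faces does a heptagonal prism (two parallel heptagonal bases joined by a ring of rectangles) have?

9

A prism on an n-gon has two n-gon bases and n rectangular sides: V = 2·7 = 14, E = 3·7 = 21, F = 7 + 2 = 9.
Check: V − E + F = 14 − 21 + 9 = 2.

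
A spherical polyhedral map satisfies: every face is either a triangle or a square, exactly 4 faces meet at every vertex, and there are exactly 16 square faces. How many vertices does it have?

22

Let x be the number of triangles; then F = 16 + x.
Edge–face incidences: 2E = 4·16 + 3·x = 64 + 3x.
Every vertex has degree 4, so 4V = 2E.
Euler: V − E + F = 2 ⇒ (2E)/4 − E + (16 + x) = 2.
Multiply by 8: 2·(2E) − 4·(2E) + 8·(16 + x) = 16, i.e. 128 + 8x − 2·(64 + 3x) = 16.
Collecting terms: 2x = 16, so x = 8.
Then 2E = 64 + 3·8 = 88, so E = 44, V = 2E/4 = 22, F = 16 + 8 = 24.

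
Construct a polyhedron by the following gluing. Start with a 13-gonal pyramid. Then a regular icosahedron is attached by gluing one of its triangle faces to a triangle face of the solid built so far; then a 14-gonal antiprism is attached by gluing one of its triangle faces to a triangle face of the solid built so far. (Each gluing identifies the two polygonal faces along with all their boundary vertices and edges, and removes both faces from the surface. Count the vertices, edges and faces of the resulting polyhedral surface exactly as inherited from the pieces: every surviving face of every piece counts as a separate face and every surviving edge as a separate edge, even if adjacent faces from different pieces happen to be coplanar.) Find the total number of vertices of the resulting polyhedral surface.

A 13-gonal pyramid: V=14, E=26, F=14.
Attach a regular icosahedron (V=12, E=30, F=20) along a 3-gon: merge 3 vertices and 3 edges, delete both glued faces → V=23, E=53, F=32.
Attach a 14-gonal antiprism (V=28, E=56, F=30) along a 3-gon: merge 3 vertices and 3 edges, delete both glued faces → V=48, E=106, F=60.
Check: V − E + F = 48 − 106 + 60 = 2.

48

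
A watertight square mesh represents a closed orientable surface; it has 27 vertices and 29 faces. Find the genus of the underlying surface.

2

Every face is a square, so 2E = 4·29 = 116, giving E = 58.
χ = V − E + F = 27 − 58 + 29 = -2.
For a closed orientable surface χ = 2 − 2g, so g = (2 − (-2))/2 = 2.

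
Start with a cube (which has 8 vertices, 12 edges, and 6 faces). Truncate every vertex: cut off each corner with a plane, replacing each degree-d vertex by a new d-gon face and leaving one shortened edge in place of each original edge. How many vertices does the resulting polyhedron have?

Truncation replaces each original edge-end by a new vertex, so V′ = 2E = 24.
Each original edge survives, and each old vertex of degree d contributes d new edges; summing degrees gives Σd = 2E, so E′ = E + 2E = 3E = 36.
Each original face survives and each original vertex becomes one new face: F′ = F + V = 14.

24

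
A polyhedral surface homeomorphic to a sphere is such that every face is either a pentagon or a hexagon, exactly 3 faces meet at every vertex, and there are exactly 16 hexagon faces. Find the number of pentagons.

12

Let x be the number of pentagons; then F = 16 + x.
Edge–face incidences: 2E = 6·16 + 5·x = 96 + 5x.
Every vertex has degree 3, so 3V = 2E.
Euler: V − E + F = 2 ⇒ (2E)/3 − E + (16 + x) = 2.
Multiply by 6: 2·(2E) − 3·(2E) + 6·(16 + x) = 12, i.e. 96 + 6x − (96 + 5x) = 12.
Collecting terms: x = 12.
Then 2E = 96 + 5·12 = 156, so E = 78, V = 2E/3 = 52, F = 16 + 12 = 28.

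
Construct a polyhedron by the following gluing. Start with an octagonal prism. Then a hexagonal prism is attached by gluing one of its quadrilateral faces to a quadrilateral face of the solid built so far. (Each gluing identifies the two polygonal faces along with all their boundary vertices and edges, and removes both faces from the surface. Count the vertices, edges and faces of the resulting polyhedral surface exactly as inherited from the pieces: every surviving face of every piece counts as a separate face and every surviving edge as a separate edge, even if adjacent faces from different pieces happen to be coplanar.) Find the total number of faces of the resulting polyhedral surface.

An octagonal prism: V=16, E=24, F=10.
Attach a hexagonal prism (V=12, E=18, F=8) along a 4-gon: merge 4 vertices and 4 edges, delete both glued faces → V=24, E=38, F=16.
Check: V − E + F = 24 − 38 + 16 = 2.

16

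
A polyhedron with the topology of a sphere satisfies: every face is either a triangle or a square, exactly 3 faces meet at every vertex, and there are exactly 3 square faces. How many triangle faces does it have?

Let x be the number of triangles; then F = 3 + x.
Edge–face incidences: 2E = 4·3 + 3·x = 12 + 3x.
Every vertex has degree 3, so 3V = 2E.
Euler: V − E + F = 2 ⇒ (2E)/3 − E + (3 + x) = 2.
Multiply by 6: 2·(2E) − 3·(2E) + 6·(3 + x) = 12, i.e. 18 + 6x − (12 + 3x) = 12.
Collecting terms: 3x + 6 = 12, so 3x = 6, so x = 2.
Then 2E = 12 + 3·2 = 18, so E = 9, V = 2E/3 = 6, F = 3 + 2 = 5.

2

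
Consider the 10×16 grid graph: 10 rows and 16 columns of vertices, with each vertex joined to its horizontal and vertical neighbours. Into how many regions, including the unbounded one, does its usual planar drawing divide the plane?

136

The grid has V = 10·16 = 160 vertices and E = 10·15 + 16·9 = 294 edges.
F = 2 − V + E = 2 − 160 + 294 = 136.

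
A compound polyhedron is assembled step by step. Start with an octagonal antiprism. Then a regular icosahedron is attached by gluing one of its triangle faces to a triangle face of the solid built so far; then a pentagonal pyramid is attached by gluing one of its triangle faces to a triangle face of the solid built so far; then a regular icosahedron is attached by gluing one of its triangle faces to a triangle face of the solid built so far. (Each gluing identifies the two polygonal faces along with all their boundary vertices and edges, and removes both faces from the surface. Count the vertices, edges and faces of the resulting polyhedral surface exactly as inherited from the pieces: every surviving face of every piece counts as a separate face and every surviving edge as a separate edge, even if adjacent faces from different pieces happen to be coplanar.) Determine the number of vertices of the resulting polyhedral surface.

An octagonal antiprism: V=16, E=32, F=18.
Attach a regular icosahedron (V=12, E=30, F=20) along a 3-gon: merge 3 vertices and 3 edges, delete both glued faces → V=25, E=59, F=36.
Attach a pentagonal pyramid (V=6, E=10, F=6) along a 3-gon: merge 3 vertices and 3 edges, delete both glued faces → V=28, E=66, F=40.
Attach a regular icosahedron (V=12, E=30, F=20) along a 3-gon: merge 3 vertices and 3 edges, delete both glued faces → V=37, E=93, F=58.
Check: V − E + F = 37 − 93 + 58 = 2.

37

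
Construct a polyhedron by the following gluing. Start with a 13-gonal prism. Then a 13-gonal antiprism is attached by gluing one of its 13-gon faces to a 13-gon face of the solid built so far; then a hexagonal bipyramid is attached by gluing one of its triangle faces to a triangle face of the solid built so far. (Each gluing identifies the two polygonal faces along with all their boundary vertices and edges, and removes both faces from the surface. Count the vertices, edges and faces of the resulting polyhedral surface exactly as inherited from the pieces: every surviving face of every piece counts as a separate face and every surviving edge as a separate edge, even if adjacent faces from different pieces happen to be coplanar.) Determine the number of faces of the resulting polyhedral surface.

51

A 13-gonal prism: V=26, E=39, F=15.
Attach a 13-gonal antiprism (V=26, E=52, F=28) along a 13-gon: merge 13 vertices and 13 edges, delete both glued faces → V=39, E=78, F=41.
Attach a hexagonal bipyramid (V=8, E=18, F=12) along a 3-gon: merge 3 vertices and 3 edges, delete both glued faces → V=44, E=93, F=51.
Check: V − E + F = 44 − 93 + 51 = 2.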